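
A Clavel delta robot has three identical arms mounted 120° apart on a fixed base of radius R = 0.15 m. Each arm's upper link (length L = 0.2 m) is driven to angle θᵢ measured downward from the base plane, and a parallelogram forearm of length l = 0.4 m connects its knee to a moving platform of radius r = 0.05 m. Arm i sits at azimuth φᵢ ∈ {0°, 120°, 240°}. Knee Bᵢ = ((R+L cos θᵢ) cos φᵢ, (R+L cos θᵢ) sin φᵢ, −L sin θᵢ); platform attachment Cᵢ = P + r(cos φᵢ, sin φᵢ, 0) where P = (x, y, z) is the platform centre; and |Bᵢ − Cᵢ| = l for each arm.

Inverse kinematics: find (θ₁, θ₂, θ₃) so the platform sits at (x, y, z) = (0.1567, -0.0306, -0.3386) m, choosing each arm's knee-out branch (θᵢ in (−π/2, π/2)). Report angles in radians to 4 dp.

θ₁ = -0.1746, θ₂ = 0.8729, θ₃ = 0.6980

φ1=0.0° → target in arm frame (0.1567, -0.0306)
  A cos θ + B sin θ = C:  -0.0567·cos θ + -0.3386·sin θ = 0.0030
  √(A²+B²)=0.3433;  θ1 = -1.7367+1.5621 ≈ -0.1746
φ2=120.0° → target in arm frame (-0.1049, -0.1204)
  A cos θ + B sin θ = C:  0.2049·cos θ + -0.3386·sin θ = -0.1278
  γ=atan2(-0.3386,0.2049)=-1.0267;  ψ=arccos(-0.3229)=1.8996;  θ2=γ+ψ≈0.8729
φ3=240.0° → target in arm frame (-0.0518, 0.1510)
  e−x'=0.1518;  (l²−L²−(e−x')²−y'²−z²)/2L = -0.1013
  √(A²+B²)=0.3711;  θ3 = -1.1492+1.8472 ≈ 0.6980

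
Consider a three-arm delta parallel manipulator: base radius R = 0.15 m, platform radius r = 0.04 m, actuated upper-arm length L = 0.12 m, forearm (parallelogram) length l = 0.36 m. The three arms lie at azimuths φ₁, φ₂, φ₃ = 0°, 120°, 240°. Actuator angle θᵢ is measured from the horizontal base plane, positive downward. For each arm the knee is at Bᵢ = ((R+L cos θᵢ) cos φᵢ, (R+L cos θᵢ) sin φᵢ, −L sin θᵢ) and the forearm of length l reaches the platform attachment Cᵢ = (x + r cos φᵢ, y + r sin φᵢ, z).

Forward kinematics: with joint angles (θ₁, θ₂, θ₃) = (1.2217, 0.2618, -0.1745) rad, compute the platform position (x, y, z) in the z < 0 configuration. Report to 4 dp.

S1 = (0.1510·cos0.0°, 0.1510·sin0.0°, -0.1128) = (0.1510, 0.0000, -0.1128)
φ2=120.0°: virtual centre (-0.1130, 0.1956, -0.0311), radius l
φ3=240.0°: virtual centre (-0.1141, -0.1976, 0.0208), radius l
subtract pairs → two planes through P
plane₁₂: -0.5280x+0.3913y+0.1634z = 0.0165
det = 0.4162;  x = -0.0316+0.4064z,  y = -0.0005+0.1308z
sphere 1 gives Az²+Bz+C=0 with A=1.1823, B=0.0769, C=-0.0835;  B²−4AC=0.4009;  roots -0.3003, 0.2352;  negative root z = -0.3003
x = -0.1536, y = -0.0398

(-0.1536, -0.0398, -0.3003)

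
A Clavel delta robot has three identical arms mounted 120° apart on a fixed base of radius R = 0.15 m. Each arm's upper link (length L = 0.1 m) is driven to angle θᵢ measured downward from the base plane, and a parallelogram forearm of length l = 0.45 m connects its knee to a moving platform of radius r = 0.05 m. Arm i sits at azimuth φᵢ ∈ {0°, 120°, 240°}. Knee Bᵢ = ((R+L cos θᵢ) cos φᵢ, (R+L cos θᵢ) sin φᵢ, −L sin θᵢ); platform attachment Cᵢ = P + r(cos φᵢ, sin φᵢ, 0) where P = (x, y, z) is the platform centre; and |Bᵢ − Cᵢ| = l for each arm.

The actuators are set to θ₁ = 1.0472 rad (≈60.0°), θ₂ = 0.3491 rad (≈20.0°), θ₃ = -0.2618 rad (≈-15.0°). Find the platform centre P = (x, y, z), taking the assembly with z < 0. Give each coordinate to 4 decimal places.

φ1=0.0°: virtual centre (0.1500, 0.0000, -0.0866), radius l
arm 2 at φ=120.0°: (R−r)+L cos θ2 = 0.1940;  O2 = (-0.0970, 0.1680, -0.0342)
arm 3 at φ=240.0°: (R−r)+L cos θ3 = 0.1966;  O3 = (-0.0983, -0.1703, 0.0259)
|O₂|²−|O₁|² = 0.0088;  |O₃|²−|O₁|² = 0.0093
plane₁₂: -0.4940x+0.3360y+0.1048z = 0.0088
Cramer: x(z) = -0.0183+0.3321z;  y(z) = -0.0007+0.1764z
into |P−O₁|² = l²: 1.1414z² + 0.0612z + -0.1667 = 0;  Δ = 0.7647;  z = -0.4099 or 0.3563 → z<0 root = -0.4099
x = -0.1544, y = -0.0730

(-0.1544, -0.0730, -0.4099)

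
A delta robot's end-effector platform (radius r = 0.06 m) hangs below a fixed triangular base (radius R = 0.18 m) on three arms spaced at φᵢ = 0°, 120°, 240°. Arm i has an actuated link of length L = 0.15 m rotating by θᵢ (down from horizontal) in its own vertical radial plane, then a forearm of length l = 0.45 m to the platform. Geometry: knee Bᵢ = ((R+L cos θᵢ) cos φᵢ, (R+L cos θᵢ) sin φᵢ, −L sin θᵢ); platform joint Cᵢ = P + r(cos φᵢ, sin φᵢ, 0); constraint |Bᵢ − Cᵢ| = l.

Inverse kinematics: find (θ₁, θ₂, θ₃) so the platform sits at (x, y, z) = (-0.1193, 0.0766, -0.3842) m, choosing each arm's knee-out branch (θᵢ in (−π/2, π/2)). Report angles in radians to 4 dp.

θ₁ = 0.7854, θ₂ = -0.2621, θ₃ = 0.3491

arm 1 (φ=0.0°): x'=-0.1193, y'=0.0766
  e−x'=0.2393;  (l²−L²−(e−x')²−y'²−z²)/2L = -0.1025
  √(A²+B²)=0.4526;  θ1 = -1.0137+1.7992 ≈ 0.7854
φ2=120.0° → target in arm frame (0.1260, 0.0650)
  e−x'=-0.0060;  (l²−L²−(e−x')²−y'²−z²)/2L = 0.0938
  √(A²+B²)=0.3842;  θ2 = -1.5864+1.3243 ≈ -0.2621
φ3=240.0° → target in arm frame (-0.0067, -0.1416)
  A cos θ + B sin θ = C:  0.1267·cos θ + -0.3842·sin θ = -0.0124
  θ3 = atan2(B,A) + arccos(C/0.4045) = 0.3491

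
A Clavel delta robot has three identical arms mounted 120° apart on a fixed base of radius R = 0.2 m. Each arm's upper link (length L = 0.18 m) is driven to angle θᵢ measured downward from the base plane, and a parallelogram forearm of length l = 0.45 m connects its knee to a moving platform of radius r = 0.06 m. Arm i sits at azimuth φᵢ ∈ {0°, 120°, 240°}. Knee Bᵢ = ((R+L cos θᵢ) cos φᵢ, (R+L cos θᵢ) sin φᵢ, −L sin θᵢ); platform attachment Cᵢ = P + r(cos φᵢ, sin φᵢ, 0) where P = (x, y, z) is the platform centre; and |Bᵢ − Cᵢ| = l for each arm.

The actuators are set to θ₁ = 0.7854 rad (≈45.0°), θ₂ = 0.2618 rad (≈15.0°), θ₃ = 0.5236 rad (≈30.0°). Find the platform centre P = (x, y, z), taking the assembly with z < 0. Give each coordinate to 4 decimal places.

arm 1 at φ=0.0°: ρ1 = 0.2673;  S1 = (0.2673, 0.0000, -0.1273)
φ2=120.0°: virtual centre (-0.1569, 0.2718, -0.0466), radius l
φ3=240.0°: virtual centre (-0.1479, -0.2562, -0.0900), radius l
|S₂|²−|S₁|² = 0.0130;  |S₃|²−|S₁|² = 0.0080
[-0.8484 0.5436 0.1614]·P = 0.0130;  [-0.8304 -0.5125 0.0746]·P = 0.0080
det = 0.8863;  x = -0.0125+0.1391z,  y = 0.0046+-0.0798z
quadratic in z: (1.0257)z²+(0.1760)z+(-0.1080)=0, √Δ=0.6886 → z ∈ {-0.4215, 0.2499}; z = -0.4215 (taking z<0)
x = -0.0711, y = 0.0382

(-0.0711, 0.0382, -0.4215)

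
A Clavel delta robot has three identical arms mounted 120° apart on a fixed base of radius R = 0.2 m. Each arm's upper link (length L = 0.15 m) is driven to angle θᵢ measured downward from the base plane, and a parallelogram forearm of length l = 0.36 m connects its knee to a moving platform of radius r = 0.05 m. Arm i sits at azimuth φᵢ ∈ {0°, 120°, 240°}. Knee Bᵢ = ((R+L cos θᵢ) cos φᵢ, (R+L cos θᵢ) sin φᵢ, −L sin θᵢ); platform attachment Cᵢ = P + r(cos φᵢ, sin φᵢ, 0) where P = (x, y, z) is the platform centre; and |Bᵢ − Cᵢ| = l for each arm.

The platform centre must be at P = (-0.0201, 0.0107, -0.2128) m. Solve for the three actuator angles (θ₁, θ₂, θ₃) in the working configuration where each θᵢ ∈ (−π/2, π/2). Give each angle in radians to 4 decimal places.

θ₁ = 0.2618, θ₂ = -0.0868, θ₃ = 0.0872

rotate P by −φ1: (-0.0201, 0.0107, -0.2128)
  e−x'=0.1701;  (l²−L²−(e−x')²−y'²−z²)/2L = 0.1092
  γ=atan2(-0.2128,0.1701)=-0.8965;  ψ=arccos(0.4009)=1.1583;  θ1=γ+ψ≈0.2618
arm 2 (φ=120.0°): x'=0.0193, y'=0.0121
  A=0.1307, B=-0.2128, C=(l²−L²−A²−y'²−z²)/(2L)=0.1486
  √(A²+B²)=0.2497;  θ2 = -1.0201+0.9333 ≈ -0.0868
arm 3 (φ=240.0°): x'=0.0008, y'=-0.0228
  A cos θ + B sin θ = C:  0.1492·cos θ + -0.2128·sin θ = 0.1301
  √(A²+B²)=0.2599;  θ3 = -0.9593+1.0465 ≈ 0.0872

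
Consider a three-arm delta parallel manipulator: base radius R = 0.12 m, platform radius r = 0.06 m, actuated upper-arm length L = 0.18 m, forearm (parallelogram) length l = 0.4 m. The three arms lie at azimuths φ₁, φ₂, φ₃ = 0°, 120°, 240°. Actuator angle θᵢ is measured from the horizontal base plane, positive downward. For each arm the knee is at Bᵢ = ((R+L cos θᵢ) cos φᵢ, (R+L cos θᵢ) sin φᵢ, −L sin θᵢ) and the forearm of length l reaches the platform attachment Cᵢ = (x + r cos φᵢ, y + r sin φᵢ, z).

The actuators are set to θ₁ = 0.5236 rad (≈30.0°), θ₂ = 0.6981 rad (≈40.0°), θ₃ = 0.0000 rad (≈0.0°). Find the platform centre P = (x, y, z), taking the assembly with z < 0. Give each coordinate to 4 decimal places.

S1 = (0.2159·cos0.0°, 0.2159·sin0.0°, -0.0900) = (0.2159, 0.0000, -0.0900)
S2 = (0.1979·cos120.0°, 0.1979·sin120.0°, -0.1157) = (-0.0989, 0.1714, -0.1157)
φ3=240.0°: virtual centre (-0.1200, -0.2078, 0.0000), radius l
|S₂|²−|S₁|² = -0.0022;  |S₃|²−|S₁|² = 0.0029
plane₁₂: -0.6297x+0.3428y+-0.0514z = -0.0022
det = 0.4920;  x = -0.0002+0.0820z,  y = -0.0067+0.3005z
quadratic in z: (1.0970)z²+(0.1406)z+(-0.1052)=0, √Δ=0.6937 → z ∈ {-0.3802, 0.2521}; z = -0.3802 (taking z<0)
x = -0.0314, y = -0.1209

(-0.0314, -0.1209, -0.3802)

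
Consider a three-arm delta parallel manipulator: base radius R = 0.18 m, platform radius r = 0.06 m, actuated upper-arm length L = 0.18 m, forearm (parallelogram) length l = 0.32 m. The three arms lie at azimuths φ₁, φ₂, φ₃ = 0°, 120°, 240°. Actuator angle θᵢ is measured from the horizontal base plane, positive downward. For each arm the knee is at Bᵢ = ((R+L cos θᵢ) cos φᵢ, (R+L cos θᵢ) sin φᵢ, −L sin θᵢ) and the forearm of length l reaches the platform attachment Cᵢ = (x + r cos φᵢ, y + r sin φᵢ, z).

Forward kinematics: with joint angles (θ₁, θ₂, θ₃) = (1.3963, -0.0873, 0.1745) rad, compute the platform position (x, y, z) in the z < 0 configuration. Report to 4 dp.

(-0.1678, 0.0177, -0.1935)

φ1=0.0°: virtual centre (0.1513, 0.0000, -0.1773), radius l
arm 2 at φ=120.0°: e+L cos θ2 = 0.2993;  centre 2 = (-0.1497, 0.2592, 0.0157)
arm 3 at φ=240.0°: e+L cos θ3 = 0.2973;  centre 3 = (-0.1486, -0.2574, -0.0313)
|centre ₂|²−|centre ₁|² = 0.0355;  |centre ₃|²−|centre ₁|² = 0.0350
plane₁₂: -0.6018x+0.5184y+0.3859z = 0.0355
Cramer: x(z) = -0.0587+0.5640z;  y(z) = 0.0004-0.0897z
quadratic in z: (1.3261)z²+(0.1176)z+(-0.0269)=0, √Δ=0.3955 → z ∈ {-0.1935, 0.1048}; z = -0.1935 (taking z<0)
x = -0.1678, y = 0.0177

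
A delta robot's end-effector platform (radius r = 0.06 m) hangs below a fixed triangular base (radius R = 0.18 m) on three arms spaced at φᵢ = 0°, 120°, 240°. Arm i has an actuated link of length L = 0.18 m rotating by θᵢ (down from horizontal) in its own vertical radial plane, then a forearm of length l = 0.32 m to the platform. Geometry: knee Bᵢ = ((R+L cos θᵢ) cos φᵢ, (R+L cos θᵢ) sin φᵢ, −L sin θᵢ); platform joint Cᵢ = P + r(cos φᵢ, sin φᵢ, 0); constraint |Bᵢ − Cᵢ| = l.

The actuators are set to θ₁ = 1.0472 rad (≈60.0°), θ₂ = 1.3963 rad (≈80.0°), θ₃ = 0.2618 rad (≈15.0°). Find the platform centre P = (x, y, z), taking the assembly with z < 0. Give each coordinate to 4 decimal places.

φ1=0.0°: virtual centre (0.2100, 0.0000, -0.1559), radius l
arm 2 at φ=120.0°: e+L cos θ2 = 0.1513;  O2 = (-0.0756, 0.1310, -0.1773)
O3 = (0.2939·cos240.0°, 0.2939·sin240.0°, -0.0466) = (-0.1469, -0.2545, -0.0466)
|O₂|²−|O₁|² = -0.0141;  |O₃|²−|O₁|² = 0.0201
[-0.5712 0.2620 -0.0428]·P = -0.0141;  [-0.7139 -0.5090 0.2186]·P = 0.0201
Cramer: x(z) = 0.0040+0.0743z;  y(z) = -0.0451+0.3253z
sphere 1 gives Az²+Bz+C=0 with A=1.1113, B=0.2518, C=-0.0336;  B²−4AC=0.2129;  roots -0.3209, 0.0943;  negative root z = -0.3209
x = -0.0199, y = -0.1495

(-0.0199, -0.1495, -0.3209)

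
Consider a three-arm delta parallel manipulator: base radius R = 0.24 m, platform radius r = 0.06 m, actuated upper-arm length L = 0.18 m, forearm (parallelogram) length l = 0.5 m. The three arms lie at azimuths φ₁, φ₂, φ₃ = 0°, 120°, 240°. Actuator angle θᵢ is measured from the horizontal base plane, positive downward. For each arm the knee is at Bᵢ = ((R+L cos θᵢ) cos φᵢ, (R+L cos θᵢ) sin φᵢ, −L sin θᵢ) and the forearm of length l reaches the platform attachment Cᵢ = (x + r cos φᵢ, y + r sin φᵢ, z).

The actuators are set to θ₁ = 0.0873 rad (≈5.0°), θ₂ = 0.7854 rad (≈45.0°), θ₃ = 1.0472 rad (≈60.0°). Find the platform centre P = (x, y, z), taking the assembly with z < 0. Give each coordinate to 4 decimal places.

(0.1427, 0.0453, -0.4641)

φ1=0.0°: virtual centre (0.3593, 0.0000, -0.0157), radius l
φ2=120.0°: virtual centre (-0.1536, 0.2661, -0.1273), radius l
φ3=240.0°: virtual centre (-0.1350, -0.2338, -0.1559), radius l
subtract pairs → two planes through P
[-1.0259 0.5322 -0.2232]·P = -0.0187;  [-0.9886 -0.4677 -0.2804]·P = -0.0322
Cramer: x(z) = 0.0257-0.2521z;  y(z) = 0.0144-0.0666z
quadratic in z: (1.0680)z²+(0.1977)z+(-0.1383)=0, √Δ=0.7935 → z ∈ {-0.4641, 0.2790}; z = -0.4641 (taking z<0)
x = 0.1427, y = 0.0453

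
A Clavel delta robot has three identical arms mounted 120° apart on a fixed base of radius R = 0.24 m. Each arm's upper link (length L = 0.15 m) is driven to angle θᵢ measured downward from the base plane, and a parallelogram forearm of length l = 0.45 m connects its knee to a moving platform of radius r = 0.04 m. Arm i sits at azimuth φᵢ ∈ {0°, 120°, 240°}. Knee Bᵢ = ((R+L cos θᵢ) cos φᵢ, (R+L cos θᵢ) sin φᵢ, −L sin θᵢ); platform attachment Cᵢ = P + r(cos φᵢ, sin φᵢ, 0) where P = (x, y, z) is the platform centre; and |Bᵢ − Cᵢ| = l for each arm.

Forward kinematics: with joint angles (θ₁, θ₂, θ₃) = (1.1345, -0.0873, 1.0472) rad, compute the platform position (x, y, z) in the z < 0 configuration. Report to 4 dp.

arm 1 at φ=0.0°: (R−r)+L cos θ1 = 0.2634;  S1 = (0.2634, 0.0000, -0.1359)
φ2=120.0°: virtual centre (-0.1747, 0.3026, 0.0131), radius l
arm 3 at φ=240.0°: (R−r)+L cos θ3 = 0.2750;  S3 = (-0.1375, -0.2382, -0.1299)
eliminate P² terms by subtracting sphere 1 from 2 and 3
linear system: -0.8762x+0.6052y = 0.0344−0.2981z; -0.8018x+-0.4763y = 0.0046−0.0121z
Cramer: x(z) = -0.0213+0.1654z;  y(z) = 0.0261-0.2530z
sphere 1 gives Az²+Bz+C=0 with A=1.0914, B=0.1645, C=-0.1023;  B²−4AC=0.4737;  roots -0.3907, 0.2399;  negative root z = -0.3907
x = -0.0859, y = 0.1249

(-0.0859, 0.1249, -0.3907)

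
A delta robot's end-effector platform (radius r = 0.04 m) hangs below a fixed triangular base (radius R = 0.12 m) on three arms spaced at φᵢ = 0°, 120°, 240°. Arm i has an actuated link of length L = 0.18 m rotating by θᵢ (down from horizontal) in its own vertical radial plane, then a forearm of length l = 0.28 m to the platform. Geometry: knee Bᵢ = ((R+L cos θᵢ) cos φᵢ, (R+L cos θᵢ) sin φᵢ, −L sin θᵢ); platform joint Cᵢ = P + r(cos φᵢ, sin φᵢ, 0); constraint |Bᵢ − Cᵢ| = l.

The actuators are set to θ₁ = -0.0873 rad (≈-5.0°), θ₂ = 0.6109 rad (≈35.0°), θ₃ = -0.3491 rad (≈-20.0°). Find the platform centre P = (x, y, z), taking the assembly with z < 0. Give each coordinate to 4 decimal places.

S1 = (0.2593·cos0.0°, 0.2593·sin0.0°, 0.0157) = (0.2593, 0.0000, 0.0157)
arm 2 at φ=120.0°: ρ2 = 0.2274;  S2 = (-0.1137, 0.1970, -0.1032)
arm 3 at φ=240.0°: ρ3 = 0.2491;  S3 = (-0.1246, -0.2158, 0.0616)
subtract pairs → two planes through P
plane₁₂: -0.7461x+0.3939y+-0.2379z = -0.0051
Cramer: x(z) = 0.0046-0.1065z;  y(z) = -0.0043+0.4021z
quadratic in z: (1.1731)z²+(0.0194)z+(-0.0132)=0, √Δ=0.2499 → z ∈ {-0.1148, 0.0983}; z = -0.1148 (taking z<0)
x = 0.0168, y = -0.0505

(0.0168, -0.0505, -0.1148)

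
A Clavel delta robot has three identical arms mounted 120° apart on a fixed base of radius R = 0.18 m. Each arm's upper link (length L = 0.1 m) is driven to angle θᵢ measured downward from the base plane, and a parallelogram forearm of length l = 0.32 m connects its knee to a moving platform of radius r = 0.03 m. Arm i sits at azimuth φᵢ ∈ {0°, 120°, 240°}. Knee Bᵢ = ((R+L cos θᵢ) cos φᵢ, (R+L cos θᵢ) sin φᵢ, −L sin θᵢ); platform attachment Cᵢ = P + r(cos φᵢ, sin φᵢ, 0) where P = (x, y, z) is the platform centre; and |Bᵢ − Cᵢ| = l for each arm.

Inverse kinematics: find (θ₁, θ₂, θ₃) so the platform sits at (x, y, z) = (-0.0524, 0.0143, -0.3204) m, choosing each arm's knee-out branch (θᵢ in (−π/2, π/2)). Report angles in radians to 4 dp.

arm 1 (φ=0.0°): x'=-0.0524, y'=0.0143
  e−x'=0.2024;  (l²−L²−(e−x')²−y'²−z²)/2L = -0.2571
  γ=atan2(-0.3204,0.2024)=-1.0074;  ψ=arccos(-0.6785)=2.3165;  θ1=γ+ψ≈1.3091
arm 2 (φ=120.0°): x'=0.0386, y'=0.0382
  A=0.1114, B=-0.3204, C=(l²−L²−A²−y'²−z²)/(2L)=-0.1207
  θ2 = atan2(B,A) + arccos(C/0.3392) = 0.6983
arm 3 (φ=240.0°): x'=0.0138, y'=-0.0525
  e−x'=0.1362;  (l²−L²−(e−x')²−y'²−z²)/2L = -0.1578
  θ3 = atan2(B,A) + arccos(C/0.3481) = 0.8724

θ₁ = 1.3091, θ₂ = 0.6983, θ₃ = 0.8724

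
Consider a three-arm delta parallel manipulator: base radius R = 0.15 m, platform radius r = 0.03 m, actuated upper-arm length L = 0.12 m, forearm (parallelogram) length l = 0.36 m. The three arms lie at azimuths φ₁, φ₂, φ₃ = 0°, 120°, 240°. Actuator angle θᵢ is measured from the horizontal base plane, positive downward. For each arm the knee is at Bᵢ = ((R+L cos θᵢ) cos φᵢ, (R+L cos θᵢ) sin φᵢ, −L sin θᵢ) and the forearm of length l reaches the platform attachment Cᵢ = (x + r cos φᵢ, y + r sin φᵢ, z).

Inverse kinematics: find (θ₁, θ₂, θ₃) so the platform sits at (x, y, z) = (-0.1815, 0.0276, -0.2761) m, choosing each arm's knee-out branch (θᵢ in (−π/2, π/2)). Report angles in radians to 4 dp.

θ₁ = 1.3963, θ₂ = -0.2617, θ₃ = 0.0876

φ1=0.0° → target in arm frame (-0.1815, 0.0276)
  A=0.3015, B=-0.2761, C=(l²−L²−A²−y'²−z²)/(2L)=-0.2196
  √(A²+B²)=0.4088;  θ1 = -0.7415+2.1378 ≈ 1.3963
φ2=120.0° → target in arm frame (0.1147, 0.1434)
  e−x'=0.0053;  (l²−L²−(e−x')²−y'²−z²)/2L = 0.0766
  θ2 = atan2(B,A) + arccos(C/0.2762) = -0.2617
arm 3 (φ=240.0°): x'=0.0668, y'=-0.1710
  e−x'=0.0532;  (l²−L²−(e−x')²−y'²−z²)/2L = 0.0288
  γ=atan2(-0.2761,0.0532)=-1.3806;  ψ=arccos(0.1024)=1.4682;  θ3=γ+ψ≈0.0876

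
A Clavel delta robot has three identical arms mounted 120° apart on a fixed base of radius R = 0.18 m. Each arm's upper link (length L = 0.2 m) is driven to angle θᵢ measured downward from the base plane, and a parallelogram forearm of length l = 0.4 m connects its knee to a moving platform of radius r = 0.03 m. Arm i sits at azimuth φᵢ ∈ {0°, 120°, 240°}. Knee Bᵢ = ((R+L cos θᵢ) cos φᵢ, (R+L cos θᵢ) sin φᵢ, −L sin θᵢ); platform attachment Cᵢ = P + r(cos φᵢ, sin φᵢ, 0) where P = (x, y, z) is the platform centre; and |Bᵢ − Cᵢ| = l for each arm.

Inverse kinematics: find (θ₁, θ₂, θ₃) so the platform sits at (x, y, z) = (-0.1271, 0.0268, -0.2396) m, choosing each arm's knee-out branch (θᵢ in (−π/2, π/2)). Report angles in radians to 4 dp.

θ₁ = 0.9598, θ₂ = -0.2619, θ₃ = 0.0875

rotate P by −φ1: (-0.1271, 0.0268, -0.2396)
  A=0.2771, B=-0.2396, C=(l²−L²−A²−y'²−z²)/(2L)=-0.0373
  √(A²+B²)=0.3663;  θ1 = -0.7129+1.6727 ≈ 0.9598
φ2=120.0° → target in arm frame (0.0868, 0.0967)
  e−x'=0.0632;  (l²−L²−(e−x')²−y'²−z²)/2L = 0.1231
  √(A²+B²)=0.2478;  θ2 = -1.3127+1.0509 ≈ -0.2619
φ3=240.0° → target in arm frame (0.0403, -0.1235)
  e−x'=0.1097;  (l²−L²−(e−x')²−y'²−z²)/2L = 0.0883
  θ3 = atan2(B,A) + arccos(C/0.2635) = 0.0875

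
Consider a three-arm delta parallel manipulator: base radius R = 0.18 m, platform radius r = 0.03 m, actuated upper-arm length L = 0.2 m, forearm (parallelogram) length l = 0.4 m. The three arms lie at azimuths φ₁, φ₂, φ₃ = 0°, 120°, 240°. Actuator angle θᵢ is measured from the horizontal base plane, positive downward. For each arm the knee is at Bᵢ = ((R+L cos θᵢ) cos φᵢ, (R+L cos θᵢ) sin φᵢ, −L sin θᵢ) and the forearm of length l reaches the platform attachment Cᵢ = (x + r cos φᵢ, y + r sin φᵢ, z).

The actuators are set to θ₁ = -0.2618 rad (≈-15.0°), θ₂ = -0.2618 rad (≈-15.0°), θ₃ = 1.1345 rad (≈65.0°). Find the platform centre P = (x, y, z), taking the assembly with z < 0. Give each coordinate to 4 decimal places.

φ1=0.0°: virtual centre (0.3432, 0.0000, 0.0518), radius l
φ2=120.0°: virtual centre (-0.1716, 0.2972, 0.0518), radius l
arm 3 at φ=240.0°: e+L cos θ3 = 0.2345;  centre 3 = (-0.1173, -0.2031, -0.1813)
eliminate P² terms by subtracting sphere 1 from 2 and 3
[-1.0296 0.5944 0.0000]·P = 0.0000;  [-0.9209 -0.4062 -0.4661]·P = -0.0326
Cramer: x(z) = 0.0201-0.2869z;  y(z) = 0.0348-0.4969z
into |P−centre ₁|² = l²: 1.3293z² + 0.0473z + -0.0517 = 0;  Δ = 0.2772;  z = -0.2158 or 0.1802 → z<0 root = -0.2158
x = 0.0820, y = 0.1420

(0.0820, 0.1420, -0.2158)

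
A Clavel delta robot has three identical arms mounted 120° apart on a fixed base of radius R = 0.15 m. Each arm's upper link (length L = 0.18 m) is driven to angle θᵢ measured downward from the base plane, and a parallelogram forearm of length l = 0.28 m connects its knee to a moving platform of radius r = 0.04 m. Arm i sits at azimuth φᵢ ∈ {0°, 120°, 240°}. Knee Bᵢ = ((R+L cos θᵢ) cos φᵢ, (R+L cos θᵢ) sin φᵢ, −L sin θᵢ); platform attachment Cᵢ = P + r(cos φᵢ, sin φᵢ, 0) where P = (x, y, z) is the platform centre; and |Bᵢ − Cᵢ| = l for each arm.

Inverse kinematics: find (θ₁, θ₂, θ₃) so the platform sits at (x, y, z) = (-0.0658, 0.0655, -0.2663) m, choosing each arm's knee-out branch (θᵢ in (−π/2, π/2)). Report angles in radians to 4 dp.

φ1=0.0° → target in arm frame (-0.0658, 0.0655)
  A cos θ + B sin θ = C:  0.1758·cos θ + -0.2663·sin θ = -0.1670
  √(A²+B²)=0.3191;  θ1 = -0.9873+2.1215 ≈ 1.1342
rotate P by −φ2: (0.0896, 0.0242, -0.2663)
  A=0.0204, B=-0.2663, C=(l²−L²−A²−y'²−z²)/(2L)=-0.0720
  √(A²+B²)=0.2671;  θ2 = -1.4944+1.8437 ≈ 0.3493
arm 3 (φ=240.0°): x'=-0.0238, y'=-0.0897
  A=0.1338, B=-0.2663, C=(l²−L²−A²−y'²−z²)/(2L)=-0.1413
  γ=atan2(-0.2663,0.1338)=-1.1051;  ψ=arccos(-0.4742)=2.0648;  θ3=γ+ψ≈0.9597

θ₁ = 1.1342, θ₂ = 0.3493, θ₃ = 0.9597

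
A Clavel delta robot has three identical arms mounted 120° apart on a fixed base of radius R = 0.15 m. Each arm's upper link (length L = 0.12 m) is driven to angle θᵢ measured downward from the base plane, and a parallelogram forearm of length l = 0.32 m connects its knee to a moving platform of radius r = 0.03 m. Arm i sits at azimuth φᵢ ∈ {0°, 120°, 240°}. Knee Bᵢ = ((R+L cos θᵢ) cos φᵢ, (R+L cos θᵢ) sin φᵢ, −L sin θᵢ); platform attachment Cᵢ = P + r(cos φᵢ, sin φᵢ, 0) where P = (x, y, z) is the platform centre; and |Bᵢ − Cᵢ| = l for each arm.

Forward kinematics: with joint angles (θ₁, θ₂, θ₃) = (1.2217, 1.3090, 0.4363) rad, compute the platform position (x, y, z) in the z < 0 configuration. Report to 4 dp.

(-0.0410, -0.0916, -0.3434)

centre 1 = (0.1610·cos0.0°, 0.1610·sin0.0°, -0.1128) = (0.1610, 0.0000, -0.1128)
φ2=120.0°: virtual centre (-0.0755, 0.1308, -0.1159), radius l
centre 3 = (0.2288·cos240.0°, 0.2288·sin240.0°, -0.0507) = (-0.1144, -0.1981, -0.0507)
eliminate P² terms by subtracting sphere 1 from 2 and 3
plane₁₂: -0.4731x+0.2616y+-0.0063z = -0.0024
Cramer: x(z) = -0.0100+0.0904z;  y(z) = -0.0272+0.1875z
quadratic in z: (1.0433)z²+(0.1844)z+(-0.0597)=0, √Δ=0.5321 → z ∈ {-0.3434, 0.1666}; z = -0.3434 (taking z<0)
x = -0.0410, y = -0.0916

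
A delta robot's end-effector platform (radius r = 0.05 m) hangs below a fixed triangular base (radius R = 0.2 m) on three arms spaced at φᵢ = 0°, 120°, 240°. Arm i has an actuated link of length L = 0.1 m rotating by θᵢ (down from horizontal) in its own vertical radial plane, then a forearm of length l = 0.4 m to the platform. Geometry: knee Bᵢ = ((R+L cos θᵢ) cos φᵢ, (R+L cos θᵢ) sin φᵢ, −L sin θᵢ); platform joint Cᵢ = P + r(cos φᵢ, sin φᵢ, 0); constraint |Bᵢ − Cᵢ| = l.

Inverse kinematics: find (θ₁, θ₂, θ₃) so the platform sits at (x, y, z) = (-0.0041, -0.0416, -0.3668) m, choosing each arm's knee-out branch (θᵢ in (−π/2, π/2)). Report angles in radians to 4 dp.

θ₁ = 0.5240, θ₂ = 0.6983, θ₃ = 0.2618

rotate P by −φ1: (-0.0041, -0.0416, -0.3668)
  e−x'=0.1541;  (l²−L²−(e−x')²−y'²−z²)/2L = -0.0501
  θ1 = atan2(B,A) + arccos(C/0.3979) = 0.5240
φ2=120.0° → target in arm frame (-0.0340, 0.0244)
  e−x'=0.1840;  (l²−L²−(e−x')²−y'²−z²)/2L = -0.0949
  γ=atan2(-0.3668,0.1840)=-1.1059;  ψ=arccos(-0.2313)=1.8042;  θ2=γ+ψ≈0.6983
arm 3 (φ=240.0°): x'=0.0381, y'=0.0172
  e−x'=0.1119;  (l²−L²−(e−x')²−y'²−z²)/2L = 0.0132
  √(A²+B²)=0.3835;  θ3 = -1.2746+1.5365 ≈ 0.2618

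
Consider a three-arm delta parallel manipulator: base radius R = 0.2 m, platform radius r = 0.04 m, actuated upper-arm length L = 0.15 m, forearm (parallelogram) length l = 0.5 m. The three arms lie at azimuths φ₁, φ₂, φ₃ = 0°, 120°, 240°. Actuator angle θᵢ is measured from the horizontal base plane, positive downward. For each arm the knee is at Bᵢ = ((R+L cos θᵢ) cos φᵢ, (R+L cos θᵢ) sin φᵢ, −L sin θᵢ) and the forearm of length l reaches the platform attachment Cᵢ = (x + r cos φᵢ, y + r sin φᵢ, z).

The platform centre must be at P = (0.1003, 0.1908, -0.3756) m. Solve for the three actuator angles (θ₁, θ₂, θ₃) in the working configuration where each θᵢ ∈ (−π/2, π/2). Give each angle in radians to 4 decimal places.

arm 1 (φ=0.0°): x'=0.1003, y'=0.1908
  A cos θ + B sin θ = C:  0.0597·cos θ + -0.3756·sin θ = 0.1549
  √(A²+B²)=0.3803;  θ1 = -1.4132+1.1514 ≈ -0.2617
arm 2 (φ=120.0°): x'=0.1151, y'=-0.1823
  A cos θ + B sin θ = C:  0.0449·cos θ + -0.3756·sin θ = 0.1706
  γ=atan2(-0.3756,0.0449)=-1.4518;  ψ=arccos(0.4511)=1.1028;  θ2=γ+ψ≈-0.3489
rotate P by −φ3: (-0.2154, -0.0085, -0.3756)
  A=0.3754, B=-0.3756, C=(l²−L²−A²−y'²−z²)/(2L)=-0.1819
  θ3 = atan2(B,A) + arccos(C/0.5310) = 1.1347

θ₁ = -0.2617, θ₂ = -0.3489, θ₃ = 1.1347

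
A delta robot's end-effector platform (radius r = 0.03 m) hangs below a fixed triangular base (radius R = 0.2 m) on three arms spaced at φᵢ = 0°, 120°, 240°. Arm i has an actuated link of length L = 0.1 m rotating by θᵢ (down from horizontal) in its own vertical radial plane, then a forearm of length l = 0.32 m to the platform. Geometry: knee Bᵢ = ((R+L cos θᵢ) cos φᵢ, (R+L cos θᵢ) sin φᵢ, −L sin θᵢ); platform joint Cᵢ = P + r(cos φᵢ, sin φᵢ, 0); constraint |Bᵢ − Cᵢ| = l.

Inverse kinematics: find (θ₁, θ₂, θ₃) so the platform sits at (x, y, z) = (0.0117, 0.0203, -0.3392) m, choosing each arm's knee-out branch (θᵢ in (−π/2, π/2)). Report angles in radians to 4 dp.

θ₁ = 1.1349, θ₂ = 1.1347, θ₃ = 1.3959

φ1=0.0° → target in arm frame (0.0117, 0.0203)
  A cos θ + B sin θ = C:  0.1583·cos θ + -0.3392·sin θ = -0.2406
  γ=atan2(-0.3392,0.1583)=-1.1342;  ψ=arccos(-0.6429)=2.2690;  θ1=γ+ψ≈1.1349
rotate P by −φ2: (0.0117, -0.0203, -0.3392)
  e−x'=0.1583;  (l²−L²−(e−x')²−y'²−z²)/2L = -0.2406
  γ=atan2(-0.3392,0.1583)=-1.1342;  ψ=arccos(-0.6428)=2.2689;  θ2=γ+ψ≈1.1347
arm 3 (φ=240.0°): x'=-0.0234, y'=0.0000
  A=0.1934, B=-0.3392, C=(l²−L²−A²−y'²−z²)/(2L)=-0.3004
  θ3 = atan2(B,A) + arccos(C/0.3905) = 1.3959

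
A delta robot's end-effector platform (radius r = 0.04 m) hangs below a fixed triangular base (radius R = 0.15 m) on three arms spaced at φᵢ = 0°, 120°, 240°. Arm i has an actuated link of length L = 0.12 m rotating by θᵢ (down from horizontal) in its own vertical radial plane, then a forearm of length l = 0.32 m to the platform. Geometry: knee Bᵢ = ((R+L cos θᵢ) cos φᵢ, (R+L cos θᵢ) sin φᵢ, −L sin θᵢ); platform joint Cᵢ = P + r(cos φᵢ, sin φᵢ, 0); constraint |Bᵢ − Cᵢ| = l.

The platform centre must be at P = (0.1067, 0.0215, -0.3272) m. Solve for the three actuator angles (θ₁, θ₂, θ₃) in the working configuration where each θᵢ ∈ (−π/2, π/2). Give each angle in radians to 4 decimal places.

φ1=0.0° → target in arm frame (0.1067, 0.0215)
  e−x'=0.0033;  (l²−L²−(e−x')²−y'²−z²)/2L = -0.0814
  γ=atan2(-0.3272,0.0033)=-1.5607;  ψ=arccos(-0.2487)=1.8222;  θ1=γ+ψ≈0.2615
φ2=120.0° → target in arm frame (-0.0347, -0.1032)
  e−x'=0.1447;  (l²−L²−(e−x')²−y'²−z²)/2L = -0.2110
  √(A²+B²)=0.3578;  θ2 = -1.1543+2.2017 ≈ 1.0473
rotate P by −φ3: (-0.0720, 0.0817, -0.3272)
  A cos θ + B sin θ = C:  0.1820·cos θ + -0.3272·sin θ = -0.2452
  γ=atan2(-0.3272,0.1820)=-1.0633;  ψ=arccos(-0.6548)=2.2848;  θ3=γ+ψ≈1.2215

θ₁ = 0.2615, θ₂ = 1.0473, θ₃ = 1.2215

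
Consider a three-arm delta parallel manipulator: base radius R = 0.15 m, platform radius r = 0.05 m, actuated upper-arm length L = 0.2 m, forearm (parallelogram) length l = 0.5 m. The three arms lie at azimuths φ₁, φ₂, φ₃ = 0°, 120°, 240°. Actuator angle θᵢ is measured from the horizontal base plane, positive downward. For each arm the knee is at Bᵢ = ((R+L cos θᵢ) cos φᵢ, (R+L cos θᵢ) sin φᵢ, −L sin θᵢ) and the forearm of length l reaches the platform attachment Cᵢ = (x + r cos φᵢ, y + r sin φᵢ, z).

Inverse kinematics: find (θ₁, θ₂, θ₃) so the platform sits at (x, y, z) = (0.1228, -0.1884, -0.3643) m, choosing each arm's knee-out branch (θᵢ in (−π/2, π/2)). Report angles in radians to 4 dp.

θ₁ = -0.3491, θ₂ = 0.8728, θ₃ = -0.2620

φ1=0.0° → target in arm frame (0.1228, -0.1884)
  A=-0.0228, B=-0.3643, C=(l²−L²−A²−y'²−z²)/(2L)=0.1032
  θ1 = atan2(B,A) + arccos(C/0.3650) = -0.3491
φ2=120.0° → target in arm frame (-0.2246, -0.0121)
  e−x'=0.3246;  (l²−L²−(e−x')²−y'²−z²)/2L = -0.0705
  √(A²+B²)=0.4879;  θ2 = -0.8430+1.7158 ≈ 0.8728
rotate P by −φ3: (0.1018, 0.2005, -0.3643)
  A cos θ + B sin θ = C:  -0.0018·cos θ + -0.3643·sin θ = 0.0927
  θ3 = atan2(B,A) + arccos(C/0.3643) = -0.2620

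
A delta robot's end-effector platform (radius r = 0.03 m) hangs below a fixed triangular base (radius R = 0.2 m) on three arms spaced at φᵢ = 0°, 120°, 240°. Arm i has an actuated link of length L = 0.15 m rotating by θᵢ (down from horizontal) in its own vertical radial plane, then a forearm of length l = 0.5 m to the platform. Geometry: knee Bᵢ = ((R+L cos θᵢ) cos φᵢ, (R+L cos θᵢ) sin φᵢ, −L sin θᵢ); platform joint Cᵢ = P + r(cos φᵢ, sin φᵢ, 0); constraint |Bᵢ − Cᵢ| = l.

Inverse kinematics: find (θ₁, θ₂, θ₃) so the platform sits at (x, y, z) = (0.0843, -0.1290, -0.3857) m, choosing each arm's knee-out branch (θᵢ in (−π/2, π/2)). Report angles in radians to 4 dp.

rotate P by −φ1: (0.0843, -0.1290, -0.3857)
  A=0.0857, B=-0.3857, C=(l²−L²−A²−y'²−z²)/(2L)=0.1825
  γ=atan2(-0.3857,0.0857)=-1.3522;  ψ=arccos(0.4619)=1.0907;  θ1=γ+ψ≈-0.2615
φ2=120.0° → target in arm frame (-0.1539, -0.0085)
  A cos θ + B sin θ = C:  0.3239·cos θ + -0.3857·sin θ = -0.0874
  γ=atan2(-0.3857,0.3239)=-0.8723;  ψ=arccos(-0.1736)=1.7453;  θ2=γ+ψ≈0.8729
rotate P by −φ3: (0.0696, 0.1375, -0.3857)
  e−x'=0.1004;  (l²−L²−(e−x')²−y'²−z²)/2L = 0.1658
  √(A²+B²)=0.3986;  θ3 = -1.3161+1.1418 ≈ -0.1743

θ₁ = -0.2615, θ₂ = 0.8729, θ₃ = -0.1743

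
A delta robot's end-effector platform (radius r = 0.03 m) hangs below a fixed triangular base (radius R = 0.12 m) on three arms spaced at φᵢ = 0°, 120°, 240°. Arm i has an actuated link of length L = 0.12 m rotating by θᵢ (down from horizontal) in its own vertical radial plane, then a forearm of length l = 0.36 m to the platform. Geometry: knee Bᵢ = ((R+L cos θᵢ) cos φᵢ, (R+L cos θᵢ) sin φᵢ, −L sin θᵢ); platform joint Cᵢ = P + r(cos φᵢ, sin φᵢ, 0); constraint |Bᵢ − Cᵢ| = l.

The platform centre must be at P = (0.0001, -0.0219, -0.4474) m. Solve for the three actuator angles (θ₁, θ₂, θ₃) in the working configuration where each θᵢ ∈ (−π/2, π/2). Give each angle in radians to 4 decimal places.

θ₁ = 1.2219, θ₂ = 1.3094, θ₃ = 1.1351

rotate P by −φ1: (0.0001, -0.0219, -0.4474)
  A=0.0899, B=-0.4474, C=(l²−L²−A²−y'²−z²)/(2L)=-0.3897
  θ1 = atan2(B,A) + arccos(C/0.4563) = 1.2219
φ2=120.0° → target in arm frame (-0.0190, 0.0109)
  A cos θ + B sin θ = C:  0.1090·cos θ + -0.4474·sin θ = -0.4040
  θ2 = atan2(B,A) + arccos(C/0.4605) = 1.3094
φ3=240.0° → target in arm frame (0.0189, 0.0110)
  e−x'=0.0711;  (l²−L²−(e−x')²−y'²−z²)/2L = -0.3756
  γ=atan2(-0.4474,0.0711)=-1.4132;  ψ=arccos(-0.8291)=2.5483;  θ3=γ+ψ≈1.1351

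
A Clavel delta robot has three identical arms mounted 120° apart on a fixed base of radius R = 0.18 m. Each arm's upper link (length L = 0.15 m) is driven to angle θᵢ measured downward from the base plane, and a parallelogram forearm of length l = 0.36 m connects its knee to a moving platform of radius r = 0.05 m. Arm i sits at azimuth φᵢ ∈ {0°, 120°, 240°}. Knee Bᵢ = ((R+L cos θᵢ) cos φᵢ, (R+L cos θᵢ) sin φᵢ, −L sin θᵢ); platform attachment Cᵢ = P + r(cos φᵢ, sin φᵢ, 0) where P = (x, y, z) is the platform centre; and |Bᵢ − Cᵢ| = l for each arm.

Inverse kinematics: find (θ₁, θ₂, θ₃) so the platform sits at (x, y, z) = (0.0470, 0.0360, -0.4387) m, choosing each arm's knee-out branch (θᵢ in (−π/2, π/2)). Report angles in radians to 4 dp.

θ₁ = 0.9601, θ₂ = 1.1344, θ₃ = 1.3961

φ1=0.0° → target in arm frame (0.0470, 0.0360)
  e−x'=0.0830;  (l²−L²−(e−x')²−y'²−z²)/2L = -0.3118
  γ=atan2(-0.4387,0.0830)=-1.3838;  ψ=arccos(-0.6984)=2.3439;  θ1=γ+ψ≈0.9601
rotate P by −φ2: (0.0077, -0.0587, -0.4387)
  A=0.1223, B=-0.4387, C=(l²−L²−A²−y'²−z²)/(2L)=-0.3459
  θ2 = atan2(B,A) + arccos(C/0.4554) = 1.1344
rotate P by −φ3: (-0.0547, 0.0227, -0.4387)
  A cos θ + B sin θ = C:  0.1847·cos θ + -0.4387·sin θ = -0.3999
  θ3 = atan2(B,A) + arccos(C/0.4760) = 1.3961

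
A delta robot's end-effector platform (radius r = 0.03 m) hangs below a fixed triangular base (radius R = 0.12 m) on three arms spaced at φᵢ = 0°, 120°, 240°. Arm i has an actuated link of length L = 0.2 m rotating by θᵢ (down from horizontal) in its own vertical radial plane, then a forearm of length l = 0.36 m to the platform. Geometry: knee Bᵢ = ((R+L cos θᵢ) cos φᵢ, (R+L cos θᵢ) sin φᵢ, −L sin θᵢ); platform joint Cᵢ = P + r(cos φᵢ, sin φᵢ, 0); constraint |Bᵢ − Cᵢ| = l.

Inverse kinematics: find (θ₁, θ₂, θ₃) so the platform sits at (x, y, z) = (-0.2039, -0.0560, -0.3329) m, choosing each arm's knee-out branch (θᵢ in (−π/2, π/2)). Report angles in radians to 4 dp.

θ₁ = 1.3964, θ₂ = 0.6109, θ₃ = 0.1747

rotate P by −φ1: (-0.2039, -0.0560, -0.3329)
  A cos θ + B sin θ = C:  0.2939·cos θ + -0.3329·sin θ = -0.2768
  θ1 = atan2(B,A) + arccos(C/0.4441) = 1.3964
arm 2 (φ=120.0°): x'=0.0535, y'=0.2046
  A=0.0365, B=-0.3329, C=(l²−L²−A²−y'²−z²)/(2L)=-0.1610
  θ2 = atan2(B,A) + arccos(C/0.3349) = 0.6109
φ3=240.0° → target in arm frame (0.1504, -0.1486)
  e−x'=-0.0604;  (l²−L²−(e−x')²−y'²−z²)/2L = -0.1174
  √(A²+B²)=0.3383;  θ3 = -1.7504+1.9251 ≈ 0.1747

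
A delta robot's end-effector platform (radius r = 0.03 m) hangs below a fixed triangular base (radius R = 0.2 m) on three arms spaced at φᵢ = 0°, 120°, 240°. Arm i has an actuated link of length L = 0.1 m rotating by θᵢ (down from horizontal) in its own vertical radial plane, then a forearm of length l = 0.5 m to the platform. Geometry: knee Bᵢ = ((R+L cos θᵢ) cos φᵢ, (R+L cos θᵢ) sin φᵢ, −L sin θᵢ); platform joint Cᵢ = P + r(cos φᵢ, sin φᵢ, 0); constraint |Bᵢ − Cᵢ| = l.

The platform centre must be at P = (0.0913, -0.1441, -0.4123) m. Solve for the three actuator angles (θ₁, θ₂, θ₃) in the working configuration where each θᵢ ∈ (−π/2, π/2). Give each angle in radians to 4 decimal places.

arm 1 (φ=0.0°): x'=0.0913, y'=-0.1441
  A=0.0787, B=-0.4123, C=(l²−L²−A²−y'²−z²)/(2L)=0.2153
  √(A²+B²)=0.4197;  θ1 = -1.3822+1.0323 ≈ -0.3498
φ2=120.0° → target in arm frame (-0.1704, -0.0070)
  A cos θ + B sin θ = C:  0.3404·cos θ + -0.4123·sin θ = -0.2297
  γ=atan2(-0.4123,0.3404)=-0.8806;  ψ=arccos(-0.4296)=2.0149;  θ2=γ+ψ≈1.1343
φ3=240.0° → target in arm frame (0.0791, 0.1511)
  A cos θ + B sin θ = C:  0.0909·cos θ + -0.4123·sin θ = 0.1946
  √(A²+B²)=0.4222;  θ3 = -1.3539+1.0918 ≈ -0.2621

θ₁ = -0.3498, θ₂ = 1.1343, θ₃ = -0.2621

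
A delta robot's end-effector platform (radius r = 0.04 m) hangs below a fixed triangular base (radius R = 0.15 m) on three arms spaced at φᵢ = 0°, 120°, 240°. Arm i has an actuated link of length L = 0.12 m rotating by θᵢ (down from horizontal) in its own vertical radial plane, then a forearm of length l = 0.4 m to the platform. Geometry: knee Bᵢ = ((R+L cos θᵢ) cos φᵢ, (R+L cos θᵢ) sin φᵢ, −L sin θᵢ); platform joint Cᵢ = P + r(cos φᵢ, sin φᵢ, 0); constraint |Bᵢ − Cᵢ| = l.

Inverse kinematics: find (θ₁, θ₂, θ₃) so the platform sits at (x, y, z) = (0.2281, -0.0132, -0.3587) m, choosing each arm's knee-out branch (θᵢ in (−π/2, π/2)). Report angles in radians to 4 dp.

arm 1 (φ=0.0°): x'=0.2281, y'=-0.0132
  A=-0.1181, B=-0.3587, C=(l²−L²−A²−y'²−z²)/(2L)=0.0117
  γ=atan2(-0.3587,-0.1181)=-1.8889;  ψ=arccos(0.0310)=1.5398;  θ1=γ+ψ≈-0.3491
arm 2 (φ=120.0°): x'=-0.1255, y'=-0.1909
  A cos θ + B sin θ = C:  0.2355·cos θ + -0.3587·sin θ = -0.3124
  θ2 = atan2(B,A) + arccos(C/0.4291) = 1.3964
arm 3 (φ=240.0°): x'=-0.1026, y'=0.2041
  A=0.2126, B=-0.3587, C=(l²−L²−A²−y'²−z²)/(2L)=-0.2914
  γ=atan2(-0.3587,0.2126)=-1.0357;  ψ=arccos(-0.6989)=2.3447;  θ3=γ+ψ≈1.3090

θ₁ = -0.3491, θ₂ = 1.3964, θ₃ = 1.3090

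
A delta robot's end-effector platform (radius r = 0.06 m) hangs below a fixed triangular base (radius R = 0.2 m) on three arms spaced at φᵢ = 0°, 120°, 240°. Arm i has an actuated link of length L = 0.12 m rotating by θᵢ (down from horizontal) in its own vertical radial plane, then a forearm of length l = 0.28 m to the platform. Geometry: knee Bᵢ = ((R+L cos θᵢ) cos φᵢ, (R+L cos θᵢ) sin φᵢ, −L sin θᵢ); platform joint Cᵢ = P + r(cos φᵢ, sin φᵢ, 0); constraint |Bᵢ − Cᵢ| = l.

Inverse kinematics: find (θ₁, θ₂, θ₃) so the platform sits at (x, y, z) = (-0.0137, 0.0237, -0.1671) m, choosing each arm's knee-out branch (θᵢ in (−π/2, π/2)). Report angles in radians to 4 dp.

φ1=0.0° → target in arm frame (-0.0137, 0.0237)
  A cos θ + B sin θ = C:  0.1537·cos θ + -0.1671·sin θ = 0.0496
  θ1 = atan2(B,A) + arccos(C/0.2270) = 0.5236
φ2=120.0° → target in arm frame (0.0274, 0.0000)
  A=0.1126, B=-0.1671, C=(l²−L²−A²−y'²−z²)/(2L)=0.0975
  θ2 = atan2(B,A) + arccos(C/0.2015) = 0.0882
arm 3 (φ=240.0°): x'=-0.0137, y'=-0.0237
  e−x'=0.1537;  (l²−L²−(e−x')²−y'²−z²)/2L = 0.0496
  θ3 = atan2(B,A) + arccos(C/0.2270) = 0.5234

θ₁ = 0.5236, θ₂ = 0.0882, θ₃ = 0.5234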